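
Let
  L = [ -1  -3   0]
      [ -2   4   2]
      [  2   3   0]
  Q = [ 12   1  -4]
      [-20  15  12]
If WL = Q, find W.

L is on the right of W, so right-multiply by L⁻¹: W = QL⁻¹.
det L = -6; the adjugate gives L⁻¹ = [[1, 0, 1], [-2/3, 0, -1/3], [7/3, 1/2, 5/3]].
W = QL⁻¹ = [[12, 1, -4], [-20, 15, 12]] · [[1, 0, 1], [-2/3, 0, -1/3], [7/3, 1/2, 5/3]] = [[2, -2, 5], [-2, 6, -5]].

W = [[2, -2, 5], [-2, 6, -5]]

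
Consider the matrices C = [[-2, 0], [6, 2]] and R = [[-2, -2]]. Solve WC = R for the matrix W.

W = [[-2, -1]]

Since C sits to the right of W, W = RC⁻¹.
det C = -4, so C⁻¹ = [[-1/2, 0], [3/2, 1/2]].
W = RC⁻¹ = [[-2, -2]] · [[-1/2, 0], [3/2, 1/2]] = [[-2, -1]].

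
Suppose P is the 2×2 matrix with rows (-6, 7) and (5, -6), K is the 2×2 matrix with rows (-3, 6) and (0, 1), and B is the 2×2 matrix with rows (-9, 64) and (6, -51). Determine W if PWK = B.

W = [[-4, -3], [-3, 4]]

W = P⁻¹BK⁻¹ (apply P⁻¹ on the left and K⁻¹ on the right).
det P = 1; the adjugate gives P⁻¹ = [[-6, -7], [-5, -6]].
det K = -3, so K⁻¹ = [[-1/3, 2], [0, 1]].
P⁻¹B = [[12, -27], [9, -14]].
W = (P⁻¹B)K⁻¹ = [[-4, -3], [-3, 4]].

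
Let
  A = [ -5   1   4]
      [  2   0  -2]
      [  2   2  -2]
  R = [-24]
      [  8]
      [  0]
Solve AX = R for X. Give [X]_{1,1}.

A is on the left of X, so left-multiply by A⁻¹: X = A⁻¹R.
det A = -4; the adjugate gives A⁻¹ = [[-1, -5/2, 1/2], [0, -1/2, 1/2], [-1, -3, 1/2]].
X = A⁻¹R = [[-1, -5/2, 1/2], [0, -1/2, 1/2], [-1, -3, 1/2]] · [[-24], [8], [0]] = [[4], [-4], [0]].

4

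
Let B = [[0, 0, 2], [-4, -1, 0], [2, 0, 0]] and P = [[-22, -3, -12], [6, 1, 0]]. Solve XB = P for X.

X = [[-6, 3, -5], [0, -1, 1]]

Since B sits to the right of X, X = PB⁻¹.
det B = 4; the adjugate gives B⁻¹ = [[0, 0, 1/2], [0, -1, -2], [1/2, 0, 0]].
X = PB⁻¹ = [[-22, -3, -12], [6, 1, 0]] · [[0, 0, 1/2], [0, -1, -2], [1/2, 0, 0]] = [[-6, 3, -5], [0, -1, 1]].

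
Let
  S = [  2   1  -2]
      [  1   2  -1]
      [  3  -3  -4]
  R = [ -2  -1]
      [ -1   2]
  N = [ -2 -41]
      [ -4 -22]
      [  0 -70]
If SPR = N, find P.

P = [[-1, -4], [1, 0], [-5, 4]]

Isolating P: multiply by S⁻¹ from the left and R⁻¹ from the right, so P = S⁻¹NR⁻¹.
det S = -3; the adjugate gives S⁻¹ = [[11/3, -10/3, -1], [-1/3, 2/3, 0], [3, -3, -1]].
det R = -5, so R⁻¹ = [[-2/5, -1/5], [-1/5, 2/5]].
S⁻¹N = [[6, -7], [-2, -1], [6, 13]].
P = (S⁻¹N)R⁻¹ = [[-1, -4], [1, 0], [-5, 4]].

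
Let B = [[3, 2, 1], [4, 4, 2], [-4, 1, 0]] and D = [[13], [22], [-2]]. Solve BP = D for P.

P = [[2], [6], [-5]]

Since B multiplies P on the left, P = B⁻¹D.
det B = -2; the adjugate gives B⁻¹ = [[1, -1/2, 0], [4, -2, 1], [-10, 11/2, -2]].
P = B⁻¹D = [[1, -1/2, 0], [4, -2, 1], [-10, 11/2, -2]] · [[13], [22], [-2]] = [[2], [6], [-5]].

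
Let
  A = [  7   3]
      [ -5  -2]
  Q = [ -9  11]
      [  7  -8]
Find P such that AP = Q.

A is on the left of P, so left-multiply by A⁻¹: P = A⁻¹Q.
A has determinant 1; A⁻¹ = [[-2, -3], [5, 7]].
P = A⁻¹Q = [[-2, -3], [5, 7]] · [[-9, 11], [7, -8]] = [[-3, 2], [4, -1]].

P = [[-3, 2], [4, -1]]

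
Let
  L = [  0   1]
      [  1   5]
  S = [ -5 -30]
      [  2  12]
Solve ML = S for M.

Right-multiplying both sides by L⁻¹ gives M = SL⁻¹.
det L = -1, so L⁻¹ = [[-5, 1], [1, 0]].
M = SL⁻¹ = [[-5, -30], [2, 12]] · [[-5, 1], [1, 0]] = [[-5, -5], [2, 2]].

M = [[-5, -5], [2, 2]]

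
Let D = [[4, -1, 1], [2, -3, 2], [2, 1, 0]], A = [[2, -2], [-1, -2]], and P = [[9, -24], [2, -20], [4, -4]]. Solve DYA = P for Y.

Y = [[2, 1], [-2, -2], [-3, -1]]

Isolating Y: multiply by D⁻¹ from the left and A⁻¹ from the right, so Y = D⁻¹PA⁻¹.
det D = -4, so D⁻¹ = [[1/2, -1/4, -1/4], [-1, 1/2, 3/2], [-2, 3/2, 5/2]].
det A = -6; the adjugate gives A⁻¹ = [[1/3, -1/3], [-1/6, -1/3]].
D⁻¹P = [[3, -6], [-2, 8], [-5, 8]].
Y = (D⁻¹P)A⁻¹ = [[2, 1], [-2, -2], [-3, -1]].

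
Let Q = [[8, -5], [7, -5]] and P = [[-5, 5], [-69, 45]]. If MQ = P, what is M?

M = [[2, -3], [-6, -3]]

Q is on the right of M, so right-multiply by Q⁻¹: M = PQ⁻¹.
Q has determinant -5; Q⁻¹ = [[1, -1], [7/5, -8/5]].
M = PQ⁻¹ = [[-5, 5], [-69, 45]] · [[1, -1], [7/5, -8/5]] = [[2, -3], [-6, -3]].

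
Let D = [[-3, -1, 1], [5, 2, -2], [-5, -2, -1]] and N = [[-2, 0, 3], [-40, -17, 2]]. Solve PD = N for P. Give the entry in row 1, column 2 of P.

Right-multiplying both sides by D⁻¹ gives P = ND⁻¹.
D has determinant 3; D⁻¹ = [[-2, -1, 0], [5, 8/3, -1/3], [0, -1/3, -1/3]].
P = ND⁻¹ = [[-2, 0, 3], [-40, -17, 2]] · [[-2, -1, 0], [5, 8/3, -1/3], [0, -1/3, -1/3]] = [[4, 1, -1], [-5, -6, 5]].

1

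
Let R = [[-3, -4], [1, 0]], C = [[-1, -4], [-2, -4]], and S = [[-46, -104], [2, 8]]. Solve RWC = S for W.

Left-multiply by R⁻¹ and right-multiply by C⁻¹: W = R⁻¹SC⁻¹.
R has determinant 4; R⁻¹ = [[0, 1], [-1/4, -3/4]].
C has determinant -4; C⁻¹ = [[1, -1], [-1/2, 1/4]].
R⁻¹S = [[2, 8], [10, 20]].
W = (R⁻¹S)C⁻¹ = [[-2, 0], [0, -5]].

W = [[-2, 0], [0, -5]]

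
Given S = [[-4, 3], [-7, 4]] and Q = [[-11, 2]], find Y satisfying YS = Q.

Y = [[-6, 5]]

Right-multiplying both sides by S⁻¹ gives Y = QS⁻¹.
det S = 5; the adjugate gives S⁻¹ = [[4/5, -3/5], [7/5, -4/5]].
Y = QS⁻¹ = [[-11, 2]] · [[4/5, -3/5], [7/5, -4/5]] = [[-6, 5]].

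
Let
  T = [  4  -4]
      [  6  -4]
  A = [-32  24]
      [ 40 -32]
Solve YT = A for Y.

Y = [[-2, -4], [4, 4]]

Right-multiplying both sides by T⁻¹ gives Y = AT⁻¹.
T has determinant 8; T⁻¹ = [[-1/2, 1/2], [-3/4, 1/2]].
Y = AT⁻¹ = [[-32, 24], [40, -32]] · [[-1/2, 1/2], [-3/4, 1/2]] = [[-2, -4], [4, 4]].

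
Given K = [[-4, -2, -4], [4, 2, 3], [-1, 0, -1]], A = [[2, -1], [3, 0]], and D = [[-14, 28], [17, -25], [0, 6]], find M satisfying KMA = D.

M = K⁻¹DA⁻¹ (apply K⁻¹ on the left and A⁻¹ on the right).
K has determinant -2; K⁻¹ = [[1, 1, -1], [-1/2, 0, 2], [-1, -1, 0]].
A has determinant 3; A⁻¹ = [[0, 1/3], [-1, 2/3]].
K⁻¹D = [[3, -3], [7, -2], [-3, -3]].
M = (K⁻¹D)A⁻¹ = [[3, -1], [2, 1], [3, -3]].

M = [[3, -1], [2, 1], [3, -3]]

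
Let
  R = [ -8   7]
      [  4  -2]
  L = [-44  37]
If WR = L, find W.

Since R sits to the right of W, W = LR⁻¹.
R has determinant -12; R⁻¹ = [[1/6, 7/12], [1/3, 2/3]].
W = LR⁻¹ = [[-44, 37]] · [[1/6, 7/12], [1/3, 2/3]] = [[5, -1]].

W = [[5, -1]]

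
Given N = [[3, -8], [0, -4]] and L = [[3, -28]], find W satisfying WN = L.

W = [[1, 5]]

Since N sits to the right of W, W = LN⁻¹.
det N = -12, so N⁻¹ = [[1/3, -2/3], [0, -1/4]].
W = LN⁻¹ = [[3, -28]] · [[1/3, -2/3], [0, -1/4]] = [[1, 5]].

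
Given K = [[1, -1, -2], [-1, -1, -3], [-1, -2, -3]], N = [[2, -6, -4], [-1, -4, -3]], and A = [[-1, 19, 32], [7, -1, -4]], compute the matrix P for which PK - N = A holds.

P = [[-5, -4, -2], [5, -2, 1]]

PK = A + N = [[1, 13, 28], [6, -5, -7]].
K is on the right of P, so right-multiply by K⁻¹: P = (A + N)K⁻¹.
det K = -5, so K⁻¹ = [[3/5, -1/5, -1/5], [0, 1, -1], [-1/5, -3/5, 2/5]].
P = (A + N)K⁻¹ = [[-5, -4, -2], [5, -2, 1]].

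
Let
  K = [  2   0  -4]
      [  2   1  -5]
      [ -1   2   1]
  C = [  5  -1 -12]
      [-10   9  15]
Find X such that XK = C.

X = [[-4, 5, -3], [-4, 1, 4]]

Since K sits to the right of X, X = CK⁻¹.
det K = 2, so K⁻¹ = [[11/2, -4, 2], [3/2, -1, 1], [5/2, -2, 1]].
X = CK⁻¹ = [[5, -1, -12], [-10, 9, 15]] · [[11/2, -4, 2], [3/2, -1, 1], [5/2, -2, 1]] = [[-4, 5, -3], [-4, 1, 4]].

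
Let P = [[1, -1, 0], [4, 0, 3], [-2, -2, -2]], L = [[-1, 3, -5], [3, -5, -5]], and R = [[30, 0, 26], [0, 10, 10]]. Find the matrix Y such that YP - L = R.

Y = [[3, 5, -3], [-3, 1, -1]]

YP = R + L = [[29, 3, 21], [3, 5, 5]].
Right-multiplying both sides by P⁻¹ gives Y = (R + L)P⁻¹.
det P = 4; the adjugate gives P⁻¹ = [[3/2, -1/2, -3/4], [1/2, -1/2, -3/4], [-2, 1, 1]].
Y = (R + L)P⁻¹ = [[3, 5, -3], [-3, 1, -1]].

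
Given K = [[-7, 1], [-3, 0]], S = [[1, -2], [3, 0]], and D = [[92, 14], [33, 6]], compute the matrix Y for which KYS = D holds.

Y = [[1, -4], [0, 5]]

Isolating Y: multiply by K⁻¹ from the left and S⁻¹ from the right, so Y = K⁻¹DS⁻¹.
K has determinant 3; K⁻¹ = [[0, -1/3], [1, -7/3]].
S has determinant 6; S⁻¹ = [[0, 1/3], [-1/2, 1/6]].
K⁻¹D = [[-11, -2], [15, 0]].
Y = (K⁻¹D)S⁻¹ = [[1, -4], [0, 5]].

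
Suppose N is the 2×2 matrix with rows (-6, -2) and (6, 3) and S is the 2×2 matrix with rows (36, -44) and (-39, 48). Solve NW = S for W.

Since N multiplies W on the left, W = N⁻¹S.
det N = -6, so N⁻¹ = [[-1/2, -1/3], [1, 1]].
W = N⁻¹S = [[-1/2, -1/3], [1, 1]] · [[36, -44], [-39, 48]] = [[-5, 6], [-3, 4]].

W = [[-5, 6], [-3, 4]]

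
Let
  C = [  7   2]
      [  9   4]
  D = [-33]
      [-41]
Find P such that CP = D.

Since C multiplies P on the left, P = C⁻¹D.
det C = 10; the adjugate gives C⁻¹ = [[2/5, -1/5], [-9/10, 7/10]].
P = C⁻¹D = [[2/5, -1/5], [-9/10, 7/10]] · [[-33], [-41]] = [[-5], [1]].

P = [[-5], [1]]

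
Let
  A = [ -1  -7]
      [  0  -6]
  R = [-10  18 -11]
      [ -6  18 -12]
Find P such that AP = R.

Since A multiplies P on the left, P = A⁻¹R.
A has determinant 6; A⁻¹ = [[-1, 7/6], [0, -1/6]].
P = A⁻¹R = [[-1, 7/6], [0, -1/6]] · [[-10, 18, -11], [-6, 18, -12]] = [[3, 3, -3], [1, -3, 2]].

P = [[3, 3, -3], [1, -3, 2]]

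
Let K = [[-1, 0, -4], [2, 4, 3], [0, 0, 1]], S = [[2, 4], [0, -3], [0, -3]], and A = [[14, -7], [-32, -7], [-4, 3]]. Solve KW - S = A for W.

KW = A + S = [[16, -3], [-32, -10], [-4, 0]].
Left-multiplying both sides by K⁻¹ gives W = K⁻¹(A + S).
K has determinant -4; K⁻¹ = [[-1, 0, -4], [1/2, 1/4, 5/4], [0, 0, 1]].
W = K⁻¹(A + S) = [[0, 3], [-5, -4], [-4, 0]].

W = [[0, 3], [-5, -4], [-4, 0]]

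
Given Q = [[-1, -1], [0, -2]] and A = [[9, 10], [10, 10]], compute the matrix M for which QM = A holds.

M = [[-4, -5], [-5, -5]]

Since Q multiplies M on the left, M = Q⁻¹A.
det Q = 2, so Q⁻¹ = [[-1, 1/2], [0, -1/2]].
M = Q⁻¹A = [[-1, 1/2], [0, -1/2]] · [[9, 10], [10, 10]] = [[-4, -5], [-5, -5]].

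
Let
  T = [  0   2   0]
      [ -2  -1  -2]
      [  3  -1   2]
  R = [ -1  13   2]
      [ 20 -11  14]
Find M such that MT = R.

T is on the right of M, so right-multiply by T⁻¹: M = RT⁻¹.
det T = -4, so T⁻¹ = [[1, 1, 1], [1/2, 0, 0], [-5/4, -3/2, -1]].
M = RT⁻¹ = [[-1, 13, 2], [20, -11, 14]] · [[1, 1, 1], [1/2, 0, 0], [-5/4, -3/2, -1]] = [[3, -4, -3], [-3, -1, 6]].

M = [[3, -4, -3], [-3, -1, 6]]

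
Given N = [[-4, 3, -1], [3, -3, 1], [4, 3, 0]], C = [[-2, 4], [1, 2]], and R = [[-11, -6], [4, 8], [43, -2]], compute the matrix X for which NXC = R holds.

Isolating X: multiply by N⁻¹ from the left and C⁻¹ from the right, so X = N⁻¹RC⁻¹.
det N = 3, so N⁻¹ = [[-1, -1, 0], [4/3, 4/3, 1/3], [7, 8, 1]].
C has determinant -8; C⁻¹ = [[-1/4, 1/2], [1/8, 1/4]].
N⁻¹R = [[7, -2], [5, 2], [-2, 20]].
X = (N⁻¹R)C⁻¹ = [[-2, 3], [-1, 3], [3, 4]].

X = [[-2, 3], [-1, 3], [3, 4]]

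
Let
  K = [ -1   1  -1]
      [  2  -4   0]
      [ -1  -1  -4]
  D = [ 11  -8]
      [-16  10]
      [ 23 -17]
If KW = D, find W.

K is on the left of W, so left-multiply by K⁻¹: W = K⁻¹D.
det K = -2, so K⁻¹ = [[-8, -5/2, 2], [-4, -3/2, 1], [3, 1, -1]].
W = K⁻¹D = [[-8, -5/2, 2], [-4, -3/2, 1], [3, 1, -1]] · [[11, -8], [-16, 10], [23, -17]] = [[-2, 5], [3, 0], [-6, 3]].

W = [[-2, 5], [3, 0], [-6, 3]]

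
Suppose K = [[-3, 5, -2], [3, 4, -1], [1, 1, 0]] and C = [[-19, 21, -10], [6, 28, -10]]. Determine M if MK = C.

Since K sits to the right of M, M = CK⁻¹.
det K = -6, so K⁻¹ = [[-1/6, 1/3, -1/2], [1/6, -1/3, 3/2], [1/6, -4/3, 9/2]].
M = CK⁻¹ = [[-19, 21, -10], [6, 28, -10]] · [[-1/6, 1/3, -1/2], [1/6, -1/3, 3/2], [1/6, -4/3, 9/2]] = [[5, 0, -4], [2, 6, -6]].

M = [[5, 0, -4], [2, 6, -6]]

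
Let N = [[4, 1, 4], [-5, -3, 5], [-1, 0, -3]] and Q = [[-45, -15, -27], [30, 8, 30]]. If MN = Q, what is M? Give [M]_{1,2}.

3

Since N sits to the right of M, M = QN⁻¹.
det N = 4; the adjugate gives N⁻¹ = [[9/4, 3/4, 17/4], [-5, -2, -10], [-3/4, -1/4, -7/4]].
M = QN⁻¹ = [[-45, -15, -27], [30, 8, 30]] · [[9/4, 3/4, 17/4], [-5, -2, -10], [-3/4, -1/4, -7/4]] = [[-6, 3, 6], [5, -1, -5]].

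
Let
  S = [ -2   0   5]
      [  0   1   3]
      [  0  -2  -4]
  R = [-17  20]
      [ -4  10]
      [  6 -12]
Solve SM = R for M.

Since S multiplies M on the left, M = S⁻¹R.
det S = -4, so S⁻¹ = [[-1/2, 5/2, 5/4], [0, -2, -3/2], [0, 1, 1/2]].
M = S⁻¹R = [[-1/2, 5/2, 5/4], [0, -2, -3/2], [0, 1, 1/2]] · [[-17, 20], [-4, 10], [6, -12]] = [[6, 0], [-1, -2], [-1, 4]].

M = [[6, 0], [-1, -2], [-1, 4]]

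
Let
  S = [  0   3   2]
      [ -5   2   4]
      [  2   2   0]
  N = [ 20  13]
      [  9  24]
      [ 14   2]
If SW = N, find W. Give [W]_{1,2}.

-2

S is on the left of W, so left-multiply by S⁻¹: W = S⁻¹N.
S has determinant -4; S⁻¹ = [[2, -1, -2], [-2, 1, 5/2], [7/2, -3/2, -15/4]].
W = S⁻¹N = [[2, -1, -2], [-2, 1, 5/2], [7/2, -3/2, -15/4]] · [[20, 13], [9, 24], [14, 2]] = [[3, -2], [4, 3], [4, 2]].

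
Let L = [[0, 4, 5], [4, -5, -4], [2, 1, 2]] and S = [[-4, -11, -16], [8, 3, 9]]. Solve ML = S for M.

Since L sits to the right of M, M = SL⁻¹.
det L = 6, so L⁻¹ = [[-1, -1/2, 3/2], [-8/3, -5/3, 10/3], [7/3, 4/3, -8/3]].
M = SL⁻¹ = [[-4, -11, -16], [8, 3, 9]] · [[-1, -1/2, 3/2], [-8/3, -5/3, 10/3], [7/3, 4/3, -8/3]] = [[-4, -1, 0], [5, 3, -2]].

M = [[-4, -1, 0], [5, 3, -2]]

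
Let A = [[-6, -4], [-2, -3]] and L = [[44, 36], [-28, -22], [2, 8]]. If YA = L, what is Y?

Right-multiplying both sides by A⁻¹ gives Y = LA⁻¹.
A has determinant 10; A⁻¹ = [[-3/10, 2/5], [1/5, -3/5]].
Y = LA⁻¹ = [[44, 36], [-28, -22], [2, 8]] · [[-3/10, 2/5], [1/5, -3/5]] = [[-6, -4], [4, 2], [1, -4]].

Y = [[-6, -4], [4, 2], [1, -4]]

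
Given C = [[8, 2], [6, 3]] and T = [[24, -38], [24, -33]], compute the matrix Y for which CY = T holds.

Y = [[2, -4], [4, -3]]

Since C multiplies Y on the left, Y = C⁻¹T.
det C = 12; the adjugate gives C⁻¹ = [[1/4, -1/6], [-1/2, 2/3]].
Y = C⁻¹T = [[1/4, -1/6], [-1/2, 2/3]] · [[24, -38], [24, -33]] = [[2, -4], [4, -3]].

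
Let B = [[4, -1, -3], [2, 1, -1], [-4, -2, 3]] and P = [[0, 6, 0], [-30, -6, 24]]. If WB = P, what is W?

W = [[-2, 0, -2], [-3, 3, 6]]

Right-multiplying both sides by B⁻¹ gives W = PB⁻¹.
B has determinant 6; B⁻¹ = [[1/6, 3/2, 2/3], [-1/3, 0, -1/3], [0, 2, 1]].
W = PB⁻¹ = [[0, 6, 0], [-30, -6, 24]] · [[1/6, 3/2, 2/3], [-1/3, 0, -1/3], [0, 2, 1]] = [[-2, 0, -2], [-3, 3, 6]].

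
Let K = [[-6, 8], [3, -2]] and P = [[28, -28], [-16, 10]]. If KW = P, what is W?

Left-multiplying both sides by K⁻¹ gives W = K⁻¹P.
det K = -12; the adjugate gives K⁻¹ = [[1/6, 2/3], [1/4, 1/2]].
W = K⁻¹P = [[1/6, 2/3], [1/4, 1/2]] · [[28, -28], [-16, 10]] = [[-6, 2], [-1, -2]].

W = [[-6, 2], [-1, -2]]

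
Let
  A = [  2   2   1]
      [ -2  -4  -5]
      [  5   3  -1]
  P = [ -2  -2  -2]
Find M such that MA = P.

M = [[6, 2, -2]]

A is on the right of M, so right-multiply by A⁻¹: M = PA⁻¹.
det A = -2, so A⁻¹ = [[-19/2, -5/2, 3], [27/2, 7/2, -4], [-7, -2, 2]].
M = PA⁻¹ = [[-2, -2, -2]] · [[-19/2, -5/2, 3], [27/2, 7/2, -4], [-7, -2, 2]] = [[6, 2, -2]].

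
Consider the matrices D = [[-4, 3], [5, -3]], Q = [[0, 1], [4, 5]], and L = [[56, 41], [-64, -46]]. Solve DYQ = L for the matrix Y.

Left-multiply by D⁻¹ and right-multiply by Q⁻¹: Y = D⁻¹LQ⁻¹.
det D = -3; the adjugate gives D⁻¹ = [[1, 1], [5/3, 4/3]].
Q has determinant -4; Q⁻¹ = [[-5/4, 1/4], [1, 0]].
D⁻¹L = [[-8, -5], [8, 7]].
Y = (D⁻¹L)Q⁻¹ = [[5, -2], [-3, 2]].

Y = [[5, -2], [-3, 2]]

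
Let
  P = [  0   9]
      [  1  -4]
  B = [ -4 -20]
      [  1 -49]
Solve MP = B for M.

M = [[-4, -4], [-5, 1]]

Right-multiplying both sides by P⁻¹ gives M = BP⁻¹.
det P = -9; the adjugate gives P⁻¹ = [[4/9, 1], [1/9, 0]].
M = BP⁻¹ = [[-4, -20], [1, -49]] · [[4/9, 1], [1/9, 0]] = [[-4, -4], [-5, 1]].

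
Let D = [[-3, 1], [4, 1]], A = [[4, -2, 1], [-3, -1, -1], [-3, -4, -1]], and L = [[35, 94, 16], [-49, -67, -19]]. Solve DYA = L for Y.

Y = [[3, 5, 3], [-4, -1, -4]]

Y = D⁻¹LA⁻¹ (apply D⁻¹ on the left and A⁻¹ on the right).
det D = -7, so D⁻¹ = [[-1/7, 1/7], [4/7, 3/7]].
det A = -3; the adjugate gives A⁻¹ = [[1, 2, -1], [0, 1/3, -1/3], [-3, -22/3, 10/3]].
D⁻¹L = [[-12, -23, -5], [-1, 25, 1]].
Y = (D⁻¹L)A⁻¹ = [[3, 5, 3], [-4, -1, -4]].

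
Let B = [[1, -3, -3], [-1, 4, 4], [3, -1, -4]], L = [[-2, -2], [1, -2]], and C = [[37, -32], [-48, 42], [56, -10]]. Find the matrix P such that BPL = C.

Left-multiply by B⁻¹ and right-multiply by L⁻¹: P = B⁻¹CL⁻¹.
det B = -3; the adjugate gives B⁻¹ = [[4, 3, 0], [-8/3, -5/3, 1/3], [11/3, 8/3, -1/3]].
det L = 6; the adjugate gives L⁻¹ = [[-1/3, 1/3], [-1/6, -1/3]].
B⁻¹C = [[4, -2], [0, 12], [-11, -2]].
P = (B⁻¹C)L⁻¹ = [[-1, 2], [-2, -4], [4, -3]].

P = [[-1, 2], [-2, -4], [4, -3]]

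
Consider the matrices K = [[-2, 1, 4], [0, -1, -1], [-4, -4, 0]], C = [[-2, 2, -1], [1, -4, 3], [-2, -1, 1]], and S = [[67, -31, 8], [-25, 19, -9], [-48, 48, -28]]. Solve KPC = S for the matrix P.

Isolating P: multiply by K⁻¹ from the left and C⁻¹ from the right, so P = K⁻¹SC⁻¹.
det K = -4; the adjugate gives K⁻¹ = [[1, 4, -3/4], [-1, -4, 1/2], [1, 3, -1/2]].
C has determinant -3; C⁻¹ = [[1/3, 1/3, -2/3], [7/3, 4/3, -5/3], [3, 2, -2]].
K⁻¹S = [[3, 9, -7], [9, -21, 14], [16, 2, -5]].
P = (K⁻¹S)C⁻¹ = [[1, -1, -3], [-4, 3, 1], [-5, -2, -4]].

P = [[1, -1, -3], [-4, 3, 1], [-5, -2, -4]]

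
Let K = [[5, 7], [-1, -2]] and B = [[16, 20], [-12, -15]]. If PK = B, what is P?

P = [[4, 4], [-3, -3]]

Right-multiplying both sides by K⁻¹ gives P = BK⁻¹.
det K = -3; the adjugate gives K⁻¹ = [[2/3, 7/3], [-1/3, -5/3]].
P = BK⁻¹ = [[16, 20], [-12, -15]] · [[2/3, 7/3], [-1/3, -5/3]] = [[4, 4], [-3, -3]].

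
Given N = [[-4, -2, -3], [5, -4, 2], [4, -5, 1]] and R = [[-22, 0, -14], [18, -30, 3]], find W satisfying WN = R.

Since N sits to the right of W, W = RN⁻¹.
det N = -3, so N⁻¹ = [[-2, -17/3, 16/3], [-1, -8/3, 7/3], [3, 28/3, -26/3]].
W = RN⁻¹ = [[-22, 0, -14], [18, -30, 3]] · [[-2, -17/3, 16/3], [-1, -8/3, 7/3], [3, 28/3, -26/3]] = [[2, -6, 4], [3, 6, 0]].

W = [[2, -6, 4], [3, 6, 0]]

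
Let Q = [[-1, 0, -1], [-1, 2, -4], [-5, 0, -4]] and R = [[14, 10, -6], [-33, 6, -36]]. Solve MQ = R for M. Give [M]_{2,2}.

3

Since Q sits to the right of M, M = RQ⁻¹.
det Q = -2; the adjugate gives Q⁻¹ = [[4, 0, -1], [-8, 1/2, 3/2], [-5, 0, 1]].
M = RQ⁻¹ = [[14, 10, -6], [-33, 6, -36]] · [[4, 0, -1], [-8, 1/2, 3/2], [-5, 0, 1]] = [[6, 5, -5], [0, 3, 6]].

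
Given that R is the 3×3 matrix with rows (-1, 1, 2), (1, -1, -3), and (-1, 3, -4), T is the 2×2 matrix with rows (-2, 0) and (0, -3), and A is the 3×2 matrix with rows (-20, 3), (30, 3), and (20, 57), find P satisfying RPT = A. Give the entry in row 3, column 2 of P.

2

P = R⁻¹AT⁻¹ (apply R⁻¹ on the left and T⁻¹ on the right).
det R = -2, so R⁻¹ = [[-13/2, -5, 1/2], [-7/2, -3, 1/2], [-1, -1, 0]].
det T = 6; the adjugate gives T⁻¹ = [[-1/2, 0], [0, -1/3]].
R⁻¹A = [[-10, -6], [-10, 9], [-10, -6]].
P = (R⁻¹A)T⁻¹ = [[5, 2], [5, -3], [5, 2]].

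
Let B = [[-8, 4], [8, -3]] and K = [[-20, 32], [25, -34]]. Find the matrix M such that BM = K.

M = [[5, -5], [5, -2]]

B is on the left of M, so left-multiply by B⁻¹: M = B⁻¹K.
det B = -8, so B⁻¹ = [[3/8, 1/2], [1, 1]].
M = B⁻¹K = [[3/8, 1/2], [1, 1]] · [[-20, 32], [25, -34]] = [[5, -5], [5, -2]].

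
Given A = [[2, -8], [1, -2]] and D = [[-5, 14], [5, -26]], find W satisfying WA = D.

A is on the right of W, so right-multiply by A⁻¹: W = DA⁻¹.
A has determinant 4; A⁻¹ = [[-1/2, 2], [-1/4, 1/2]].
W = DA⁻¹ = [[-5, 14], [5, -26]] · [[-1/2, 2], [-1/4, 1/2]] = [[-1, -3], [4, -3]].

W = [[-1, -3], [4, -3]]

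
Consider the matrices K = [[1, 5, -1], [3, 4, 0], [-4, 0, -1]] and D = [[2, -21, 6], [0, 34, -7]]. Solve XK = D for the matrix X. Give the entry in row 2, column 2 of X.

6

Since K sits to the right of X, X = DK⁻¹.
K has determinant -5; K⁻¹ = [[4/5, -1, -4/5], [-3/5, 1, 3/5], [-16/5, 4, 11/5]].
X = DK⁻¹ = [[2, -21, 6], [0, 34, -7]] · [[4/5, -1, -4/5], [-3/5, 1, 3/5], [-16/5, 4, 11/5]] = [[-5, 1, -1], [2, 6, 5]].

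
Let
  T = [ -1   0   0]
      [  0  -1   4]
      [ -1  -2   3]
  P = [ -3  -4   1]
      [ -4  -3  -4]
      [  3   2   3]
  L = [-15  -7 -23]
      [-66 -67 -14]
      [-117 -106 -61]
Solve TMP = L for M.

M = [[2, -3, 3], [-5, -3, 5], [2, -3, -4]]

Isolating M: multiply by T⁻¹ from the left and P⁻¹ from the right, so M = T⁻¹LP⁻¹.
det T = -5; the adjugate gives T⁻¹ = [[-1, 0, 0], [4/5, 3/5, -4/5], [1/5, 2/5, -1/5]].
det P = 4, so P⁻¹ = [[-1/4, 7/2, 19/4], [0, -3, -4], [1/4, -3/2, -7/4]].
T⁻¹L = [[15, 7, 23], [42, 39, 22], [-6, -7, 2]].
M = (T⁻¹L)P⁻¹ = [[2, -3, 3], [-5, -3, 5], [2, -3, -4]].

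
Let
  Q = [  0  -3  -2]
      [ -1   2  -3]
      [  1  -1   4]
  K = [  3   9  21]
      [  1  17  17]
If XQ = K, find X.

Right-multiplying both sides by Q⁻¹ gives X = KQ⁻¹.
det Q = -1, so Q⁻¹ = [[-5, -14, -13], [-1, -2, -2], [1, 3, 3]].
X = KQ⁻¹ = [[3, 9, 21], [1, 17, 17]] · [[-5, -14, -13], [-1, -2, -2], [1, 3, 3]] = [[-3, 3, 6], [-5, 3, 4]].

X = [[-3, 3, 6], [-5, 3, 4]]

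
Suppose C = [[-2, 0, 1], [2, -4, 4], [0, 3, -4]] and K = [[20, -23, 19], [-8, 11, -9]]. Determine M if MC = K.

Right-multiplying both sides by C⁻¹ gives M = KC⁻¹.
det C = -2; the adjugate gives C⁻¹ = [[-2, -3/2, -2], [-4, -4, -5], [-3, -3, -4]].
M = KC⁻¹ = [[20, -23, 19], [-8, 11, -9]] · [[-2, -3/2, -2], [-4, -4, -5], [-3, -3, -4]] = [[-5, 5, -1], [-1, -5, -3]].

M = [[-5, 5, -1], [-1, -5, -3]]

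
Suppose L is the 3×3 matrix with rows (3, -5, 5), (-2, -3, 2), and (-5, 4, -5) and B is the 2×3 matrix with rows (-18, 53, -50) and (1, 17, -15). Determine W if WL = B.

W = [[-6, -5, 2], [2, -5, 3]]

Since L sits to the right of W, W = BL⁻¹.
L has determinant 6; L⁻¹ = [[7/6, -5/6, 5/6], [-10/3, 5/3, -8/3], [-23/6, 13/6, -19/6]].
W = BL⁻¹ = [[-18, 53, -50], [1, 17, -15]] · [[7/6, -5/6, 5/6], [-10/3, 5/3, -8/3], [-23/6, 13/6, -19/6]] = [[-6, -5, 2], [2, -5, 3]].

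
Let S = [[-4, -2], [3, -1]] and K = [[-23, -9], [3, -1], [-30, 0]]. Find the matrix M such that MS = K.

M = [[5, -1], [0, 1], [3, -6]]

S is on the right of M, so right-multiply by S⁻¹: M = KS⁻¹.
S has determinant 10; S⁻¹ = [[-1/10, 1/5], [-3/10, -2/5]].
M = KS⁻¹ = [[-23, -9], [3, -1], [-30, 0]] · [[-1/10, 1/5], [-3/10, -2/5]] = [[5, -1], [0, 1], [3, -6]].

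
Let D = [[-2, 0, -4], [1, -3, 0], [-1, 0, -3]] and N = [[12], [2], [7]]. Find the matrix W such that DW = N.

W = [[-4], [-2], [-1]]

Since D multiplies W on the left, W = D⁻¹N.
det D = -6, so D⁻¹ = [[-3/2, 0, 2], [-1/2, -1/3, 2/3], [1/2, 0, -1]].
W = D⁻¹N = [[-3/2, 0, 2], [-1/2, -1/3, 2/3], [1/2, 0, -1]] · [[12], [2], [7]] = [[-4], [-2], [-1]].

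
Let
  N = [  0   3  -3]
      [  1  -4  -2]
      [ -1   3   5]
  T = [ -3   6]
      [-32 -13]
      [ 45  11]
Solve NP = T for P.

P = [[0, -5], [5, 2], [6, 0]]

Left-multiplying both sides by N⁻¹ gives P = N⁻¹T.
det N = -6; the adjugate gives N⁻¹ = [[7/3, 4, 3], [1/2, 1/2, 1/2], [1/6, 1/2, 1/2]].
P = N⁻¹T = [[7/3, 4, 3], [1/2, 1/2, 1/2], [1/6, 1/2, 1/2]] · [[-3, 6], [-32, -13], [45, 11]] = [[0, -5], [5, 2], [6, 0]].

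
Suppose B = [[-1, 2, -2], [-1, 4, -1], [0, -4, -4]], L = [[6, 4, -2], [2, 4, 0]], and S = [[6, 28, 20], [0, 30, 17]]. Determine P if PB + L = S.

P = [[-2, 2, -5], [1, 1, -5]]

PB = S − L = [[0, 24, 22], [-2, 26, 17]].
Right-multiplying both sides by B⁻¹ gives P = (S − L)B⁻¹.
det B = 4, so B⁻¹ = [[-5, 4, 3/2], [-1, 1, 1/4], [1, -1, -1/2]].
P = (S − L)B⁻¹ = [[-2, 2, -5], [1, 1, -5]].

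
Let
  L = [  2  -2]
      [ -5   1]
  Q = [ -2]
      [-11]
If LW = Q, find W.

Since L multiplies W on the left, W = L⁻¹Q.
det L = -8, so L⁻¹ = [[-1/8, -1/4], [-5/8, -1/4]].
W = L⁻¹Q = [[-1/8, -1/4], [-5/8, -1/4]] · [[-2], [-11]] = [[3], [4]].

W = [[3], [4]]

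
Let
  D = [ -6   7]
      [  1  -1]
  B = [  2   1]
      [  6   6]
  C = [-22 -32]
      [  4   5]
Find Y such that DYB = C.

Y = D⁻¹CB⁻¹ (apply D⁻¹ on the left and B⁻¹ on the right).
det D = -1; the adjugate gives D⁻¹ = [[1, 7], [1, 6]].
B has determinant 6; B⁻¹ = [[1, -1/6], [-1, 1/3]].
D⁻¹C = [[6, 3], [2, -2]].
Y = (D⁻¹C)B⁻¹ = [[3, 0], [4, -1]].

Y = [[3, 0], [4, -1]]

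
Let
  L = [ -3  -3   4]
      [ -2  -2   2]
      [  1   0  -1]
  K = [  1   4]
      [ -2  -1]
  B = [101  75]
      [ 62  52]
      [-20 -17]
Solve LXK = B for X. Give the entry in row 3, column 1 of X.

Left-multiply by L⁻¹ and right-multiply by K⁻¹: X = L⁻¹BK⁻¹.
det L = 2; the adjugate gives L⁻¹ = [[1, -3/2, 1], [0, -1/2, -1], [1, -3/2, 0]].
det K = 7; the adjugate gives K⁻¹ = [[-1/7, -4/7], [2/7, 1/7]].
L⁻¹B = [[-12, -20], [-11, -9], [8, -3]].
X = (L⁻¹B)K⁻¹ = [[-4, 4], [-1, 5], [-2, -5]].

-2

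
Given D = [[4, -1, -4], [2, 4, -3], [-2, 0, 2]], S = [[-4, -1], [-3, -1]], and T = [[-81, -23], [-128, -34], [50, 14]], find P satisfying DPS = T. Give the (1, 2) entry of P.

5

P = D⁻¹TS⁻¹ (apply D⁻¹ on the left and S⁻¹ on the right).
det D = -2, so D⁻¹ = [[-4, -1, -19/2], [-1, 0, -2], [-4, -1, -9]].
S has determinant 1; S⁻¹ = [[-1, 1], [3, -4]].
D⁻¹T = [[-23, -7], [-19, -5], [2, 0]].
P = (D⁻¹T)S⁻¹ = [[2, 5], [4, 1], [-2, 2]].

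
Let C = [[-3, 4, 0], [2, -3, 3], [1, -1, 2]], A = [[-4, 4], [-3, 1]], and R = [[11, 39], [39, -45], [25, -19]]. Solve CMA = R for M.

M = [[0, 3], [4, -4], [0, -5]]

Isolating M: multiply by C⁻¹ from the left and A⁻¹ from the right, so M = C⁻¹RA⁻¹.
det C = 5, so C⁻¹ = [[-3/5, -8/5, 12/5], [-1/5, -6/5, 9/5], [1/5, 1/5, 1/5]].
det A = 8; the adjugate gives A⁻¹ = [[1/8, -1/2], [3/8, -1/2]].
C⁻¹R = [[-9, 3], [-4, 12], [15, -5]].
M = (C⁻¹R)A⁻¹ = [[0, 3], [4, -4], [0, -5]].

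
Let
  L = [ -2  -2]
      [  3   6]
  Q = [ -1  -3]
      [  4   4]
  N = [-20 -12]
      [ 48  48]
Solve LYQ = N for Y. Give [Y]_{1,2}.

Y = L⁻¹NQ⁻¹ (apply L⁻¹ on the left and Q⁻¹ on the right).
det L = -6; the adjugate gives L⁻¹ = [[-1, -1/3], [1/2, 1/3]].
det Q = 8, so Q⁻¹ = [[1/2, 3/8], [-1/2, -1/8]].
L⁻¹N = [[4, -4], [6, 10]].
Y = (L⁻¹N)Q⁻¹ = [[4, 2], [-2, 1]].

2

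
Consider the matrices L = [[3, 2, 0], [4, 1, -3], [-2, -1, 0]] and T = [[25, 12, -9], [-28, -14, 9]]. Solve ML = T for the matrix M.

M = [[5, 3, 1], [-6, -3, -1]]

Right-multiplying both sides by L⁻¹ gives M = TL⁻¹.
det L = 3, so L⁻¹ = [[-1, 0, -2], [2, 0, 3], [-2/3, -1/3, -5/3]].
M = TL⁻¹ = [[25, 12, -9], [-28, -14, 9]] · [[-1, 0, -2], [2, 0, 3], [-2/3, -1/3, -5/3]] = [[5, 3, 1], [-6, -3, -1]].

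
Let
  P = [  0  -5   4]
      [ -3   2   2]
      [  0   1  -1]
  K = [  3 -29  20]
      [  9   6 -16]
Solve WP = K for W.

W = [[5, -1, -2], [-2, -3, 2]]

Since P sits to the right of W, W = KP⁻¹.
det P = 3, so P⁻¹ = [[-4/3, -1/3, -6], [-1, 0, -4], [-1, 0, -5]].
W = KP⁻¹ = [[3, -29, 20], [9, 6, -16]] · [[-4/3, -1/3, -6], [-1, 0, -4], [-1, 0, -5]] = [[5, -1, -2], [-2, -3, 2]].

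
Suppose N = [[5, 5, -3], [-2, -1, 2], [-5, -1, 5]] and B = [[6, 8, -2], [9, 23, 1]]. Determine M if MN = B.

Since N sits to the right of M, M = BN⁻¹.
det N = -6; the adjugate gives N⁻¹ = [[1/2, 11/3, -7/6], [0, -5/3, 2/3], [1/2, 10/3, -5/6]].
M = BN⁻¹ = [[6, 8, -2], [9, 23, 1]] · [[1/2, 11/3, -7/6], [0, -5/3, 2/3], [1/2, 10/3, -5/6]] = [[2, 2, 0], [5, -2, 4]].

M = [[2, 2, 0], [5, -2, 4]]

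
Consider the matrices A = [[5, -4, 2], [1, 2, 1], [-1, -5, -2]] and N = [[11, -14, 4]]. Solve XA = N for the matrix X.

Since A sits to the right of X, X = NA⁻¹.
det A = -5; the adjugate gives A⁻¹ = [[-1/5, 18/5, 8/5], [-1/5, 8/5, 3/5], [3/5, -29/5, -14/5]].
X = NA⁻¹ = [[11, -14, 4]] · [[-1/5, 18/5, 8/5], [-1/5, 8/5, 3/5], [3/5, -29/5, -14/5]] = [[3, -6, -2]].

X = [[3, -6, -2]]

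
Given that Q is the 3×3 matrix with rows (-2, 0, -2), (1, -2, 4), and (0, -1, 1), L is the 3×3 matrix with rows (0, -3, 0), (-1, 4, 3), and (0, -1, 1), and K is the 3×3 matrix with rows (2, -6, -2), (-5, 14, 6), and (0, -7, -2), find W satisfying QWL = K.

W = [[3, -3, 1], [-5, 4, -1], [-2, 4, -3]]

Isolating W: multiply by Q⁻¹ from the left and L⁻¹ from the right, so W = Q⁻¹KL⁻¹.
det Q = -2; the adjugate gives Q⁻¹ = [[-1, -1, 2], [1/2, 1, -3], [1/2, 1, -2]].
L has determinant -3; L⁻¹ = [[-7/3, -1, 3], [-1/3, 0, 0], [-1/3, 0, 1]].
Q⁻¹K = [[3, -22, -8], [-4, 32, 11], [-4, 25, 9]].
W = (Q⁻¹K)L⁻¹ = [[3, -3, 1], [-5, 4, -1], [-2, 4, -3]].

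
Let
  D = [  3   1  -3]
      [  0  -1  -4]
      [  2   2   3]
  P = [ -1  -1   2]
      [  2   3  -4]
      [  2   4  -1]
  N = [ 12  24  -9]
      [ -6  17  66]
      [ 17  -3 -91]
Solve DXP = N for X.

Left-multiply by D⁻¹ and right-multiply by P⁻¹: X = D⁻¹NP⁻¹.
D has determinant 1; D⁻¹ = [[5, -9, -7], [-8, 15, 12], [2, -4, -3]].
det P = -3; the adjugate gives P⁻¹ = [[-13/3, -7/3, 2/3], [2, 1, 0], [-2/3, -2/3, 1/3]].
D⁻¹N = [[-5, -12, -2], [18, 27, -30], [-3, -11, -9]].
X = (D⁻¹N)P⁻¹ = [[-1, 1, -4], [-4, 5, 2], [-3, 2, -5]].

X = [[-1, 1, -4], [-4, 5, 2], [-3, 2, -5]]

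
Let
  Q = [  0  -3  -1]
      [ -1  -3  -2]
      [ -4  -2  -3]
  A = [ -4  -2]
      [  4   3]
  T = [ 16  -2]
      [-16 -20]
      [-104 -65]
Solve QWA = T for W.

Left-multiply by Q⁻¹ and right-multiply by A⁻¹: W = Q⁻¹TA⁻¹.
Q has determinant -5; Q⁻¹ = [[-1, 7/5, -3/5], [-1, 4/5, -1/5], [2, -12/5, 3/5]].
A has determinant -4; A⁻¹ = [[-3/4, -1/2], [1, 1]].
Q⁻¹T = [[24, 13], [-8, -1], [8, 5]].
W = (Q⁻¹T)A⁻¹ = [[-5, 1], [5, 3], [-1, 1]].

W = [[-5, 1], [5, 3], [-1, 1]]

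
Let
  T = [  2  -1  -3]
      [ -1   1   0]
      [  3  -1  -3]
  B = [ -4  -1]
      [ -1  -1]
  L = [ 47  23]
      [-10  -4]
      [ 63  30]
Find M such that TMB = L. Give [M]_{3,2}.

3

M = T⁻¹LB⁻¹ (apply T⁻¹ on the left and B⁻¹ on the right).
T has determinant 3; T⁻¹ = [[-1, 0, 1], [-1, 1, 1], [-2/3, -1/3, 1/3]].
det B = 3; the adjugate gives B⁻¹ = [[-1/3, 1/3], [1/3, -4/3]].
T⁻¹L = [[16, 7], [6, 3], [-7, -4]].
M = (T⁻¹L)B⁻¹ = [[-3, -4], [-1, -2], [1, 3]].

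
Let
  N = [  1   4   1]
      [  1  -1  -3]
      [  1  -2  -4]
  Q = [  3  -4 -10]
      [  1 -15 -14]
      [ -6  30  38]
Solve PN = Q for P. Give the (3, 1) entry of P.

N is on the right of P, so right-multiply by N⁻¹: P = QN⁻¹.
det N = 1; the adjugate gives N⁻¹ = [[-2, 14, -11], [1, -5, 4], [-1, 6, -5]].
P = QN⁻¹ = [[3, -4, -10], [1, -15, -14], [-6, 30, 38]] · [[-2, 14, -11], [1, -5, 4], [-1, 6, -5]] = [[0, 2, 1], [-3, 5, -1], [4, -6, -4]].

4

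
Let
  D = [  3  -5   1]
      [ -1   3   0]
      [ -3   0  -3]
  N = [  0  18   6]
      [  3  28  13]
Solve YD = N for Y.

Since D sits to the right of Y, Y = ND⁻¹.
det D = -3, so D⁻¹ = [[3, 5, 1], [1, 2, 1/3], [-3, -5, -4/3]].
Y = ND⁻¹ = [[0, 18, 6], [3, 28, 13]] · [[3, 5, 1], [1, 2, 1/3], [-3, -5, -4/3]] = [[0, 6, -2], [-2, 6, -5]].

Y = [[0, 6, -2], [-2, 6, -5]]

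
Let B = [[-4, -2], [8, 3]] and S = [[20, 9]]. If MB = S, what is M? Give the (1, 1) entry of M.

-3

B is on the right of M, so right-multiply by B⁻¹: M = SB⁻¹.
B has determinant 4; B⁻¹ = [[3/4, 1/2], [-2, -1]].
M = SB⁻¹ = [[20, 9]] · [[3/4, 1/2], [-2, -1]] = [[-3, 1]].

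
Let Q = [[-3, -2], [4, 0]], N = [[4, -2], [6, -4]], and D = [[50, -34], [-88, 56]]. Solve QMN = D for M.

Isolating M: multiply by Q⁻¹ from the left and N⁻¹ from the right, so M = Q⁻¹DN⁻¹.
det Q = 8; the adjugate gives Q⁻¹ = [[0, 1/4], [-1/2, -3/8]].
N has determinant -4; N⁻¹ = [[1, -1/2], [3/2, -1]].
Q⁻¹D = [[-22, 14], [8, -4]].
M = (Q⁻¹D)N⁻¹ = [[-1, -3], [2, 0]].

M = [[-1, -3], [2, 0]]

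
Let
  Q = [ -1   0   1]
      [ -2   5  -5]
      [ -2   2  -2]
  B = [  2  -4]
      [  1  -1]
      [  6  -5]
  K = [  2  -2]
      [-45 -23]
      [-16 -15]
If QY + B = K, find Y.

QY = K − B = [[0, 2], [-46, -22], [-22, -10]].
Left-multiplying both sides by Q⁻¹ gives Y = Q⁻¹(K − B).
Q has determinant 6; Q⁻¹ = [[0, 1/3, -5/6], [1, 2/3, -7/6], [1, 1/3, -5/6]].
Y = Q⁻¹(K − B) = [[3, 1], [-5, -1], [3, 3]].

Y = [[3, 1], [-5, -1], [3, 3]]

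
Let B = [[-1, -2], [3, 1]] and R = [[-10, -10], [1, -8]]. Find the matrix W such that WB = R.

Right-multiplying both sides by B⁻¹ gives W = RB⁻¹.
det B = 5; the adjugate gives B⁻¹ = [[1/5, 2/5], [-3/5, -1/5]].
W = RB⁻¹ = [[-10, -10], [1, -8]] · [[1/5, 2/5], [-3/5, -1/5]] = [[4, -2], [5, 2]].

W = [[4, -2], [5, 2]]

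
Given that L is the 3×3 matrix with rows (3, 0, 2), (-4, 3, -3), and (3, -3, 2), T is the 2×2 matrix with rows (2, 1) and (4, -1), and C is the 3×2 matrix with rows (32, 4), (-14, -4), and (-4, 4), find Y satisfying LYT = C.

Isolating Y: multiply by L⁻¹ from the left and T⁻¹ from the right, so Y = L⁻¹CT⁻¹.
L has determinant -3; L⁻¹ = [[1, 2, 2], [1/3, 0, -1/3], [-1, -3, -3]].
T has determinant -6; T⁻¹ = [[1/6, 1/6], [2/3, -1/3]].
L⁻¹C = [[-4, 4], [12, 0], [22, -4]].
Y = (L⁻¹C)T⁻¹ = [[2, -2], [2, 2], [1, 5]].

Y = [[2, -2], [2, 2], [1, 5]]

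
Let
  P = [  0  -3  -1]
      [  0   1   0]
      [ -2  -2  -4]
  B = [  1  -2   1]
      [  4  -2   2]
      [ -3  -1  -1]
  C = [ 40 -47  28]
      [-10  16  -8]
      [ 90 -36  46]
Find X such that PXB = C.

Isolating X: multiply by P⁻¹ from the left and B⁻¹ from the right, so X = P⁻¹CB⁻¹.
det P = -2, so P⁻¹ = [[2, 5, -1/2], [0, 1, 0], [-1, -3, 0]].
B has determinant -2; B⁻¹ = [[-2, 3/2, 1], [1, -1, -1], [5, -7/2, -3]].
P⁻¹C = [[-15, 4, -7], [-10, 16, -8], [-10, -1, -4]].
X = (P⁻¹C)B⁻¹ = [[-1, -2, 2], [-4, -3, -2], [-1, 0, 3]].

X = [[-1, -2, 2], [-4, -3, -2], [-1, 0, 3]]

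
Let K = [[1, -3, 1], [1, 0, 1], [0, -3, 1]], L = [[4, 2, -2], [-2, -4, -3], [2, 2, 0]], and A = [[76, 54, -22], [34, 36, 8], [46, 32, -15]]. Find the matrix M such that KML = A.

M = K⁻¹AL⁻¹ (apply K⁻¹ on the left and L⁻¹ on the right).
det K = 3; the adjugate gives K⁻¹ = [[1, 0, -1], [-1/3, 1/3, 0], [-1, 1, 1]].
det L = 4, so L⁻¹ = [[3/2, -1, -7/2], [-3/2, 1, 4], [1, -1, -3]].
K⁻¹A = [[30, 22, -7], [-14, -6, 10], [4, 14, 15]].
M = (K⁻¹A)L⁻¹ = [[5, -1, 4], [-2, -2, -5], [0, -5, -3]].

M = [[5, -1, 4], [-2, -2, -5], [0, -5, -3]]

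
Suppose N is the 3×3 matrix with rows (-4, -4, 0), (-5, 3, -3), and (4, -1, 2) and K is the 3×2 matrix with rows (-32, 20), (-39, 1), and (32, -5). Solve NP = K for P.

P = [[6, -2], [2, -3], [5, 0]]

Left-multiplying both sides by N⁻¹ gives P = N⁻¹K.
N has determinant -4; N⁻¹ = [[-3/4, -2, -3], [1/2, 2, 3], [7/4, 5, 8]].
P = N⁻¹K = [[-3/4, -2, -3], [1/2, 2, 3], [7/4, 5, 8]] · [[-32, 20], [-39, 1], [32, -5]] = [[6, -2], [2, -3], [5, 0]].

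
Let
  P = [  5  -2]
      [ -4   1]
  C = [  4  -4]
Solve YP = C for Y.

Right-multiplying both sides by P⁻¹ gives Y = CP⁻¹.
P has determinant -3; P⁻¹ = [[-1/3, -2/3], [-4/3, -5/3]].
Y = CP⁻¹ = [[4, -4]] · [[-1/3, -2/3], [-4/3, -5/3]] = [[4, 4]].

Y = [[4, 4]]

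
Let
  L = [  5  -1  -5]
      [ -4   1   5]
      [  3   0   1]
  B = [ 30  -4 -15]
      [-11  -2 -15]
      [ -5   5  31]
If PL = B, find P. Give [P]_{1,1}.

L is on the right of P, so right-multiply by L⁻¹: P = BL⁻¹.
det L = 1; the adjugate gives L⁻¹ = [[1, 1, 0], [19, 20, -5], [-3, -3, 1]].
P = BL⁻¹ = [[30, -4, -15], [-11, -2, -15], [-5, 5, 31]] · [[1, 1, 0], [19, 20, -5], [-3, -3, 1]] = [[-1, -5, 5], [-4, -6, -5], [-3, 2, 6]].

-1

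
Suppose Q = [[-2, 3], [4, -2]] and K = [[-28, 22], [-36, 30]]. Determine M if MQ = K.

M = [[4, -5], [6, -6]]

Since Q sits to the right of M, M = KQ⁻¹.
Q has determinant -8; Q⁻¹ = [[1/4, 3/8], [1/2, 1/4]].
M = KQ⁻¹ = [[-28, 22], [-36, 30]] · [[1/4, 3/8], [1/2, 1/4]] = [[4, -5], [6, -6]].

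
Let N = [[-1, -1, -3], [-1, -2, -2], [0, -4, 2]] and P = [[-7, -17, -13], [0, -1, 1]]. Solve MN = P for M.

M = [[1, 6, 1], [-1, 1, 0]]

Right-multiplying both sides by N⁻¹ gives M = PN⁻¹.
N has determinant -2; N⁻¹ = [[6, -7, 2], [-1, 1, -1/2], [-2, 2, -1/2]].
M = PN⁻¹ = [[-7, -17, -13], [0, -1, 1]] · [[6, -7, 2], [-1, 1, -1/2], [-2, 2, -1/2]] = [[1, 6, 1], [-1, 1, 0]].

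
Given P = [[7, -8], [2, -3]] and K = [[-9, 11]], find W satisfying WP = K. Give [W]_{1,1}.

Since P sits to the right of W, W = KP⁻¹.
det P = -5, so P⁻¹ = [[3/5, -8/5], [2/5, -7/5]].
W = KP⁻¹ = [[-9, 11]] · [[3/5, -8/5], [2/5, -7/5]] = [[-1, -1]].

-1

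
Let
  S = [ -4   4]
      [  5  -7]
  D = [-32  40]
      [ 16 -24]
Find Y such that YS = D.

Y = [[3, -4], [1, 4]]

Since S sits to the right of Y, Y = DS⁻¹.
S has determinant 8; S⁻¹ = [[-7/8, -1/2], [-5/8, -1/2]].
Y = DS⁻¹ = [[-32, 40], [16, -24]] · [[-7/8, -1/2], [-5/8, -1/2]] = [[3, -4], [1, 4]].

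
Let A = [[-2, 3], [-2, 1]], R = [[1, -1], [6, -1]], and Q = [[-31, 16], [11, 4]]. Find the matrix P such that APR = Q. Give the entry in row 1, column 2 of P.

-3

P = A⁻¹QR⁻¹ (apply A⁻¹ on the left and R⁻¹ on the right).
A has determinant 4; A⁻¹ = [[1/4, -3/4], [1/2, -1/2]].
det R = 5; the adjugate gives R⁻¹ = [[-1/5, 1/5], [-6/5, 1/5]].
A⁻¹Q = [[-16, 1], [-21, 6]].
P = (A⁻¹Q)R⁻¹ = [[2, -3], [-3, -3]].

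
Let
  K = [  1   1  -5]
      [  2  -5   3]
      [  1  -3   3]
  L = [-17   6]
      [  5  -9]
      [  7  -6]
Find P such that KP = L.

Left-multiplying both sides by K⁻¹ gives P = K⁻¹L.
K has determinant -4; K⁻¹ = [[3/2, -3, 11/2], [3/4, -2, 13/4], [1/4, -1, 7/4]].
P = K⁻¹L = [[3/2, -3, 11/2], [3/4, -2, 13/4], [1/4, -1, 7/4]] · [[-17, 6], [5, -9], [7, -6]] = [[-2, 3], [0, 3], [3, 0]].

P = [[-2, 3], [0, 3], [3, 0]]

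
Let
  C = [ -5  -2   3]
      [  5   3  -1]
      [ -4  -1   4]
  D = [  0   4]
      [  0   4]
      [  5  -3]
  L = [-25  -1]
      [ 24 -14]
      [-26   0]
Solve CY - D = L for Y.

Y = [[4, -2], [1, -1], [-1, -3]]

CY = L + D = [[-25, 3], [24, -10], [-21, -3]].
C is on the left of Y, so left-multiply by C⁻¹: Y = C⁻¹(L + D).
C has determinant -2; C⁻¹ = [[-11/2, -5/2, 7/2], [8, 4, -5], [-7/2, -3/2, 5/2]].
Y = C⁻¹(L + D) = [[4, -2], [1, -1], [-1, -3]].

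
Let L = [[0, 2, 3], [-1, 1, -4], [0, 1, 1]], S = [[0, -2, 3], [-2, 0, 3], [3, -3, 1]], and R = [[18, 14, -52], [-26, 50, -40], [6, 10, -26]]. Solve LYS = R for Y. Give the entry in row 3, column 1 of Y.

Left-multiply by L⁻¹ and right-multiply by S⁻¹: Y = L⁻¹RS⁻¹.
det L = -1; the adjugate gives L⁻¹ = [[-5, -1, 11], [-1, 0, 3], [1, 0, -2]].
S has determinant -4; S⁻¹ = [[-9/4, 7/4, 3/2], [-11/4, 9/4, 3/2], [-3/2, 3/2, 1]].
L⁻¹R = [[2, -10, 14], [0, 16, -26], [6, -6, 0]].
Y = (L⁻¹R)S⁻¹ = [[2, 2, 2], [-5, -3, -2], [3, -3, 0]].

3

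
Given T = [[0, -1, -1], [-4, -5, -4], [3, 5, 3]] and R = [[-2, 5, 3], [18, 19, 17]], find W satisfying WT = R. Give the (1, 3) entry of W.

2

Since T sits to the right of W, W = RT⁻¹.
T has determinant 5; T⁻¹ = [[1, -2/5, -1/5], [0, 3/5, 4/5], [-1, -3/5, -4/5]].
W = RT⁻¹ = [[-2, 5, 3], [18, 19, 17]] · [[1, -2/5, -1/5], [0, 3/5, 4/5], [-1, -3/5, -4/5]] = [[-5, 2, 2], [1, -6, -2]].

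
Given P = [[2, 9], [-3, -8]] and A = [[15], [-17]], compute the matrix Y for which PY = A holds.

Y = [[3], [1]]

Left-multiplying both sides by P⁻¹ gives Y = P⁻¹A.
P has determinant 11; P⁻¹ = [[-8/11, -9/11], [3/11, 2/11]].
Y = P⁻¹A = [[-8/11, -9/11], [3/11, 2/11]] · [[15], [-17]] = [[3], [1]].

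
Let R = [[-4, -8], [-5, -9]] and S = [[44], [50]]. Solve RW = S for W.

W = [[-1], [-5]]

Since R multiplies W on the left, W = R⁻¹S.
R has determinant -4; R⁻¹ = [[9/4, -2], [-5/4, 1]].
W = R⁻¹S = [[9/4, -2], [-5/4, 1]] · [[44], [50]] = [[-1], [-5]].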